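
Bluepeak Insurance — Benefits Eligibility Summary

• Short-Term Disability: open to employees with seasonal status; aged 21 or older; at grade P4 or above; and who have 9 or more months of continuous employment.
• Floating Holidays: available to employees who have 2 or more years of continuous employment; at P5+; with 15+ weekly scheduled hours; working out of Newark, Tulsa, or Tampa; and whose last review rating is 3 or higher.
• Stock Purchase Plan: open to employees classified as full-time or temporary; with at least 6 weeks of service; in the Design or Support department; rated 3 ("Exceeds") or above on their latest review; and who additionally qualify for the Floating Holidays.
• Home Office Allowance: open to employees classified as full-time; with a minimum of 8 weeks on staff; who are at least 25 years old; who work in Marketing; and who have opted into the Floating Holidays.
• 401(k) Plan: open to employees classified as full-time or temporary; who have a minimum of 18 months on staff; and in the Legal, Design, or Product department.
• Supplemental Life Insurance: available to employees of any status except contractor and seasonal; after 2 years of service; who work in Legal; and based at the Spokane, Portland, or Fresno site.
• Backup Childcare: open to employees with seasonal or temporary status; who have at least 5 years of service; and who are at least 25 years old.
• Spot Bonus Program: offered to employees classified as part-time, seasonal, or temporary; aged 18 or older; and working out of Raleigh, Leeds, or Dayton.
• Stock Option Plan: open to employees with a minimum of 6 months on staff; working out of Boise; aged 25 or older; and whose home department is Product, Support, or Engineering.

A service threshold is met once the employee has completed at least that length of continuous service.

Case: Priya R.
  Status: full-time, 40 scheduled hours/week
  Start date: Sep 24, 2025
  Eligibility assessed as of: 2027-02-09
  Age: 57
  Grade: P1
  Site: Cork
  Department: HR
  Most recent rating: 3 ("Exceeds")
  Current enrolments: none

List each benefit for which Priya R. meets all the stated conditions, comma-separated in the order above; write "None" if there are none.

Service from Sep 24, 2025 to 2027-02-09: 503 days.
Short-Term Disability — status full-time ✗ (requires seasonal) → not eligible.
Floating Holidays — service 503 days < 2 years (≈730 days) ✗ → not eligible.
Stock Purchase Plan — status full-time ✓; service 503 days ≥ 6 weeks (≈42 days) ✓; dept HR ✗ → not eligible.
Home Office Allowance — status full-time ✓; service 503 days ≥ 8 weeks (≈56 days) ✓; age 57 ≥ 25 ✓; dept HR ✗ → not eligible.
401(k) Plan — status full-time ✓; service 503 days < 18 months (≈540 days) ✗ → not eligible.
Supplemental Life Insurance — status full-time ✓ (not excluded); service 503 days < 2 years (≈730 days) ✗ → not eligible.
Backup Childcare — status full-time ✗ (requires seasonal or temporary) → not eligible.
Spot Bonus Program — status full-time ✗ (requires part-time, seasonal, or temporary) → not eligible.
Stock Option Plan — service 503 days ≥ 6 months (≈180 days) ✓; site Cork ✗ (not Boise) → not eligible.

None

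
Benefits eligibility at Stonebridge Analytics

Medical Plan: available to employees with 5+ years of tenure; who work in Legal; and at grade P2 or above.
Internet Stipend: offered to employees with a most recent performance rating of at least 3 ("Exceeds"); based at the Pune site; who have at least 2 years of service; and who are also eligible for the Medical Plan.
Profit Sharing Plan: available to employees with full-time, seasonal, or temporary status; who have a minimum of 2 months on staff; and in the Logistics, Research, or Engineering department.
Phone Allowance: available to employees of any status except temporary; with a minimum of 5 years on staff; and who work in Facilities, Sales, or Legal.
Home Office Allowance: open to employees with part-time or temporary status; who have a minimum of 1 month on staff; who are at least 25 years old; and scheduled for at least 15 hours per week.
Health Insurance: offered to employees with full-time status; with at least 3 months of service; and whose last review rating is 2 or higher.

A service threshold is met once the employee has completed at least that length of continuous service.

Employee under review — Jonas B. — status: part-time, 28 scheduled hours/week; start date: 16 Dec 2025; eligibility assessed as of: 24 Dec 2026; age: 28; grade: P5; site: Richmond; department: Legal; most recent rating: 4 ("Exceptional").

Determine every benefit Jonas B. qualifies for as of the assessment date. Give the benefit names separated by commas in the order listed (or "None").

Service from 16 Dec 2025 to 24 Dec 2026: 373 days.
Medical Plan — service 373 days < 5 years (≈1825 days) ✗ → not eligible.
Internet Stipend — rating 4 ≥ 3 ✓; site Richmond ✗ (not Pune) → not eligible.
Profit Sharing Plan — status part-time ✗ (requires full-time, seasonal, or temporary) → not eligible.
Phone Allowance — status part-time ✓ (not excluded); service 373 days < 5 years (≈1825 days) ✗ → not eligible.
Home Office Allowance — status part-time ✓; service 373 days ≥ 1 month (≈30 days) ✓; age 28 ≥ 25 ✓; 28 hrs/wk ≥ 15 ✓ → eligible.
Health Insurance — status part-time ✗ (requires full-time) → not eligible.

Home Office Allowance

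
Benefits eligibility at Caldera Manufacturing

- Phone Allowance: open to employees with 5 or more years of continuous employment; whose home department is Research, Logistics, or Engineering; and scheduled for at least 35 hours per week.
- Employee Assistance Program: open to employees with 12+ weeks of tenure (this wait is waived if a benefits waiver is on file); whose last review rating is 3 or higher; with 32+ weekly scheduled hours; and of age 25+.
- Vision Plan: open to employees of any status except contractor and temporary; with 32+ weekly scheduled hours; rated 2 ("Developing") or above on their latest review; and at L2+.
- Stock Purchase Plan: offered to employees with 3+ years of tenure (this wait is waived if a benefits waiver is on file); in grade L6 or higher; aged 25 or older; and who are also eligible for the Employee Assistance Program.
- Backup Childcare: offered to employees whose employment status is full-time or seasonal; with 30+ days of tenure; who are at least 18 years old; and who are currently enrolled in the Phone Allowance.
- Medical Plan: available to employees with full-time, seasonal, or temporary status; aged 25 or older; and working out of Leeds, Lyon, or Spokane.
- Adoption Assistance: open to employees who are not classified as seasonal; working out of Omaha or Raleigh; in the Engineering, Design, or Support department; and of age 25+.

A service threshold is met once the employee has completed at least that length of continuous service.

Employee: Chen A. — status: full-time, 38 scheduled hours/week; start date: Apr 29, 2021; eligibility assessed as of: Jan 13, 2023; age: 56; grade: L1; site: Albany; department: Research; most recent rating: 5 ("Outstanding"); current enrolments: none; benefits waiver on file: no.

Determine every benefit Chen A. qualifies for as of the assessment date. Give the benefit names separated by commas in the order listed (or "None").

Employee Assistance Program

Service from Apr 29, 2021 to Jan 13, 2023: 624 days.
Phone Allowance — service 624 days < 5 years (≈1825 days) ✗ → not eligible.
Employee Assistance Program — no waiver, service 624 days ≥ 12 weeks (≈84 days) ✓; rating 5 ≥ 3 ✓; 38 hrs/wk ≥ 32 ✓; age 56 ≥ 25 ✓ → eligible.
Vision Plan — status full-time ✓ (not excluded); 38 hrs/wk ≥ 32 ✓; rating 5 ≥ 2 ✓; grade L1 < L2 ✗ → not eligible.
Stock Purchase Plan — no waiver, service 624 days < 3 years (≈1095 days) ✗ → not eligible.
Backup Childcare — status full-time ✓; service 624 days ≥ 30 days ✓; age 56 ≥ 18 ✓; not enrolled in Phone Allowance ✗ → not eligible.
Medical Plan — status full-time ✓; age 56 ≥ 25 ✓; site Albany ✗ (not Leeds, Lyon, or Spokane) → not eligible.
Adoption Assistance — status full-time ✓ (not excluded); site Albany ✗ (not Omaha or Raleigh) → not eligible.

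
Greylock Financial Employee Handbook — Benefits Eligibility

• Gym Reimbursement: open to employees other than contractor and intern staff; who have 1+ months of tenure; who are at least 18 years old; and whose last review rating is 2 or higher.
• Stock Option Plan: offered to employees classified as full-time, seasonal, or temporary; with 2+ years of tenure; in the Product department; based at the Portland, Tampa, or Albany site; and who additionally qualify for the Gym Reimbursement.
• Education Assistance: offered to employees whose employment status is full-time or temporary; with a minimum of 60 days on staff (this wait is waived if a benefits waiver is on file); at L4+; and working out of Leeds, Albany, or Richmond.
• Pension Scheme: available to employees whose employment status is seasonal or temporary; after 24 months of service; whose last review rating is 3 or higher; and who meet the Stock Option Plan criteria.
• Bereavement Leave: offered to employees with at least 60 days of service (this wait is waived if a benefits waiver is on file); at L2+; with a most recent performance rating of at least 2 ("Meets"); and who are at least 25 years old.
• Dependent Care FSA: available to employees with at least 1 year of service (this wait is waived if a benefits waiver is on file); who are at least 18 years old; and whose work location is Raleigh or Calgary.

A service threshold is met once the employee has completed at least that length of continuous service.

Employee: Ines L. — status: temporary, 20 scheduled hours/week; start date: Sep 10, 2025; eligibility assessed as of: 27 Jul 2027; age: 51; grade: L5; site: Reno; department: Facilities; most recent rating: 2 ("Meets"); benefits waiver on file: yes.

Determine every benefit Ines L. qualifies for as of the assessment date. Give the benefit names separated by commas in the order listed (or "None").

Gym Reimbursement, Bereavement Leave

Service from Sep 10, 2025 to 27 Jul 2027: 685 days.
Gym Reimbursement — status temporary ✓ (not excluded); service 685 days ≥ 1 month (≈30 days) ✓; age 51 ≥ 18 ✓; rating 2 ≥ 2 ✓ → eligible.
Stock Option Plan — status temporary ✓; service 685 days < 2 years (≈730 days) ✗ → not eligible.
Education Assistance — status temporary ✓; benefits waiver on file ✓; grade L5 ≥ L4 ✓; site Reno ✗ (not Leeds, Albany, or Richmond) → not eligible.
Pension Scheme — status temporary ✓; service 685 days < 24 months (≈720 days) ✗ → not eligible.
Bereavement Leave — benefits waiver on file ✓; grade L5 ≥ L2 ✓; rating 2 ≥ 2 ✓; age 51 ≥ 25 ✓ → eligible.
Dependent Care FSA — benefits waiver on file ✓; age 51 ≥ 18 ✓; site Reno ✗ (not Raleigh or Calgary) → not eligible.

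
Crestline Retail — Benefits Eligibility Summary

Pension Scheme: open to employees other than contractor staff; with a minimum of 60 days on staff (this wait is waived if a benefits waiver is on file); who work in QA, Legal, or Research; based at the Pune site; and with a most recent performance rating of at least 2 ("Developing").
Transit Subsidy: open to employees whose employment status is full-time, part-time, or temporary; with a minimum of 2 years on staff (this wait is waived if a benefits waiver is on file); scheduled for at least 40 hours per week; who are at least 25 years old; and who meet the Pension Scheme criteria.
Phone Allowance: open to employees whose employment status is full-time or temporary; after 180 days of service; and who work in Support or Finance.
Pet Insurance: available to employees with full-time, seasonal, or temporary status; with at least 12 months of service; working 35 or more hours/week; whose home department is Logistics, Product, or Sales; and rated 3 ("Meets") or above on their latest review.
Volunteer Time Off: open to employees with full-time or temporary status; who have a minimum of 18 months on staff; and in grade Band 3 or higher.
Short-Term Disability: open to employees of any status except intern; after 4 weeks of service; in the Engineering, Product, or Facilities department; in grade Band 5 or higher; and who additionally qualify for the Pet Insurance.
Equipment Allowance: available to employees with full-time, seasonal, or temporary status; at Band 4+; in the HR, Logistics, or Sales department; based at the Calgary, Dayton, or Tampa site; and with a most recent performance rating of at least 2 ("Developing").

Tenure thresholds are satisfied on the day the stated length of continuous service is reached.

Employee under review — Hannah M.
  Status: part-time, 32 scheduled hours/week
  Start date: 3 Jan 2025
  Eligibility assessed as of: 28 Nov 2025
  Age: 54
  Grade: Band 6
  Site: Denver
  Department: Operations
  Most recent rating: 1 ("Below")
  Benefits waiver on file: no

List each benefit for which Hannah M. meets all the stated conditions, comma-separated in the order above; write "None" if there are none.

None

Service from 3 Jan 2025 to 28 Nov 2025: 329 days.
Pension Scheme — status part-time ✓ (not excluded); no waiver, service 329 days ≥ 60 days ✓; dept Operations ✗ → not eligible.
Transit Subsidy — status part-time ✓; no waiver, service 329 days < 2 years (≈730 days) ✗ → not eligible.
Phone Allowance — status part-time ✗ (requires full-time or temporary) → not eligible.
Pet Insurance — status part-time ✗ (requires full-time, seasonal, or temporary) → not eligible.
Volunteer Time Off — status part-time ✗ (requires full-time or temporary) → not eligible.
Short-Term Disability — status part-time ✓ (not excluded); service 329 days ≥ 4 weeks (≈28 days) ✓; dept Operations ✗ → not eligible.
Equipment Allowance — status part-time ✗ (requires full-time, seasonal, or temporary) → not eligible.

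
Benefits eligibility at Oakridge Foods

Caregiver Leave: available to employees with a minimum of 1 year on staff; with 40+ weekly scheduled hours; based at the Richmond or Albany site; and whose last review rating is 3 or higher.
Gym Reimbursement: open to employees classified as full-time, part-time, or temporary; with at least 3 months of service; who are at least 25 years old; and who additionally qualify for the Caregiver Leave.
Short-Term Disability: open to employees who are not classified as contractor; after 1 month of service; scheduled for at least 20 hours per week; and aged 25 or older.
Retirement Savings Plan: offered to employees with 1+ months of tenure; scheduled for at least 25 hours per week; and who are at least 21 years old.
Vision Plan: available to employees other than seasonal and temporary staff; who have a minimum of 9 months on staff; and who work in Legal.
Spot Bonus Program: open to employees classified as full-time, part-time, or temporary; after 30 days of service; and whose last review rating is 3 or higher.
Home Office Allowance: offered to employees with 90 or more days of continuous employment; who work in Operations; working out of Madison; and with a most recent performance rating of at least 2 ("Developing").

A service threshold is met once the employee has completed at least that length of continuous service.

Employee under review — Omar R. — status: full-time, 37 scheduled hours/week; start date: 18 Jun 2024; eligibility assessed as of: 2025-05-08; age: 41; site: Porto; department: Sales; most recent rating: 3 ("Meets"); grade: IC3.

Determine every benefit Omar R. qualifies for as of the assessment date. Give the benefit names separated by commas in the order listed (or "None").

Short-Term Disability, Retirement Savings Plan, Spot Bonus Program

Service from 18 Jun 2024 to 2025-05-08: 324 days.
Caregiver Leave — service 324 days < 1 year (≈365 days) ✗ → not eligible.
Gym Reimbursement — status full-time ✓; service 324 days ≥ 3 months (≈90 days) ✓; age 41 ≥ 25 ✓; not eligible for Caregiver Leave ✗ → not eligible.
Short-Term Disability — status full-time ✓ (not excluded); service 324 days ≥ 1 month (≈30 days) ✓; 37 hrs/wk ≥ 20 ✓; age 41 ≥ 25 ✓ → eligible.
Retirement Savings Plan — service 324 days ≥ 1 month (≈30 days) ✓; 37 hrs/wk ≥ 25 ✓; age 41 ≥ 21 ✓ → eligible.
Vision Plan — status full-time ✓ (not excluded); service 324 days ≥ 9 months (≈270 days) ✓; dept Sales ✗ → not eligible.
Spot Bonus Program — status full-time ✓; service 324 days ≥ 30 days ✓; rating 3 ≥ 3 ✓ → eligible.
Home Office Allowance — service 324 days ≥ 90 days ✓; dept Sales ✗ → not eligible.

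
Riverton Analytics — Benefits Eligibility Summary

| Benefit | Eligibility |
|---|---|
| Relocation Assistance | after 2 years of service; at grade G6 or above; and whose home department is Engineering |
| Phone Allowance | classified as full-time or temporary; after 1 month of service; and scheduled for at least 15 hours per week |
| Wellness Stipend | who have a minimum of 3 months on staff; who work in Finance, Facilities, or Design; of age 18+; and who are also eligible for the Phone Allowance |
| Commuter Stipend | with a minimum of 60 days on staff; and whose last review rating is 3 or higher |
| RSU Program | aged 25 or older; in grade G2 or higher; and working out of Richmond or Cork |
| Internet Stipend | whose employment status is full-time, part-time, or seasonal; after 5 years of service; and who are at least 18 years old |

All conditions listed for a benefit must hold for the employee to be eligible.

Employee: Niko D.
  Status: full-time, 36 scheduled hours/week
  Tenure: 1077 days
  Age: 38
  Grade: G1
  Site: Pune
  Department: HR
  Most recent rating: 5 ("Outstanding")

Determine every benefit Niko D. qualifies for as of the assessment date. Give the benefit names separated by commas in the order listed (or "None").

Relocation Assistance — service 1077 days ≥ 2 years (≈730 days) ✓; grade G1 < G6 ✗ → not eligible.
Phone Allowance — status full-time ✓; service 1077 days ≥ 1 month (≈30 days) ✓; 36 hrs/wk ≥ 15 ✓ → eligible.
Wellness Stipend — service 1077 days ≥ 3 months (≈90 days) ✓; dept HR ✗ → not eligible.
Commuter Stipend — service 1077 days ≥ 60 days ✓; rating 5 ≥ 3 ✓ → eligible.
RSU Program — age 38 ≥ 25 ✓; grade G1 < G2 ✗ → not eligible.
Internet Stipend — status full-time ✓; service 1077 days < 5 years (≈1825 days) ✗ → not eligible.

Phone Allowance, Commuter Stipend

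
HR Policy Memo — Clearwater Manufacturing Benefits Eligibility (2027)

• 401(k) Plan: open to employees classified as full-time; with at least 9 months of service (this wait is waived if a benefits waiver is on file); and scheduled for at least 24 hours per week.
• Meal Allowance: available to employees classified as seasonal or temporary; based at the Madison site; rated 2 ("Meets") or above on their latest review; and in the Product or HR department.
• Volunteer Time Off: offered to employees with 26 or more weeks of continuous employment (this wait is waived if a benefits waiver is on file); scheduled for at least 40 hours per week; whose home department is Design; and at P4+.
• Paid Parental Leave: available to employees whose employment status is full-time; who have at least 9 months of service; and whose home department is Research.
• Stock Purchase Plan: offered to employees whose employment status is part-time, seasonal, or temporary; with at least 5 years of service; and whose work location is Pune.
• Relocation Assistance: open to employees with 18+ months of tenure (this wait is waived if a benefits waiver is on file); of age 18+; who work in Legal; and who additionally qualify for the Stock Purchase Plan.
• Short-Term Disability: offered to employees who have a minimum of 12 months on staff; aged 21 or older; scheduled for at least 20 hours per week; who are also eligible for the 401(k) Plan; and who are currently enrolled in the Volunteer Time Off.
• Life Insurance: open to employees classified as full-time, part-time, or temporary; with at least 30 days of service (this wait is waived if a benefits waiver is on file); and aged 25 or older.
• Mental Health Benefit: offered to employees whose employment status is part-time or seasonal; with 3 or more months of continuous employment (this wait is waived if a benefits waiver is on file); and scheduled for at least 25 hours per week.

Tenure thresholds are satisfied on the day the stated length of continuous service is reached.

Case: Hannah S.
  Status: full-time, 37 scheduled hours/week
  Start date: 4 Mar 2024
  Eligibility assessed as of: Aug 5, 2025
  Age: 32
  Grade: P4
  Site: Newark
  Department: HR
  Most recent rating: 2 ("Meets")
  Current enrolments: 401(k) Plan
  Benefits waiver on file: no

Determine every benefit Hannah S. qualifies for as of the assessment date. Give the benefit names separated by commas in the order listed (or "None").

Service from 4 Mar 2024 to Aug 5, 2025: 519 days.
401(k) Plan — status full-time ✓; no waiver, service 519 days ≥ 9 months (≈270 days) ✓; 37 hrs/wk ≥ 24 ✓ → eligible.
Meal Allowance — status full-time ✗ (requires seasonal or temporary) → not eligible.
Volunteer Time Off — no waiver, service 519 days ≥ 26 weeks (≈182 days) ✓; 37 hrs/wk < 40 ✗ → not eligible.
Paid Parental Leave — status full-time ✓; service 519 days ≥ 9 months (≈270 days) ✓; dept HR ✗ → not eligible.
Stock Purchase Plan — status full-time ✗ (requires part-time, seasonal, or temporary) → not eligible.
Relocation Assistance — no waiver, service 519 days < 18 months (≈540 days) ✗ → not eligible.
Short-Term Disability — service 519 days ≥ 12 months (≈360 days) ✓; age 32 ≥ 21 ✓; 37 hrs/wk ≥ 20 ✓; eligible for 401(k) Plan ✓; not enrolled in Volunteer Time Off ✗ → not eligible.
Life Insurance — status full-time ✓; no waiver, service 519 days ≥ 30 days ✓; age 32 ≥ 25 ✓ → eligible.
Mental Health Benefit — status full-time ✗ (requires part-time or seasonal) → not eligible.

401(k) Plan, Life Insurance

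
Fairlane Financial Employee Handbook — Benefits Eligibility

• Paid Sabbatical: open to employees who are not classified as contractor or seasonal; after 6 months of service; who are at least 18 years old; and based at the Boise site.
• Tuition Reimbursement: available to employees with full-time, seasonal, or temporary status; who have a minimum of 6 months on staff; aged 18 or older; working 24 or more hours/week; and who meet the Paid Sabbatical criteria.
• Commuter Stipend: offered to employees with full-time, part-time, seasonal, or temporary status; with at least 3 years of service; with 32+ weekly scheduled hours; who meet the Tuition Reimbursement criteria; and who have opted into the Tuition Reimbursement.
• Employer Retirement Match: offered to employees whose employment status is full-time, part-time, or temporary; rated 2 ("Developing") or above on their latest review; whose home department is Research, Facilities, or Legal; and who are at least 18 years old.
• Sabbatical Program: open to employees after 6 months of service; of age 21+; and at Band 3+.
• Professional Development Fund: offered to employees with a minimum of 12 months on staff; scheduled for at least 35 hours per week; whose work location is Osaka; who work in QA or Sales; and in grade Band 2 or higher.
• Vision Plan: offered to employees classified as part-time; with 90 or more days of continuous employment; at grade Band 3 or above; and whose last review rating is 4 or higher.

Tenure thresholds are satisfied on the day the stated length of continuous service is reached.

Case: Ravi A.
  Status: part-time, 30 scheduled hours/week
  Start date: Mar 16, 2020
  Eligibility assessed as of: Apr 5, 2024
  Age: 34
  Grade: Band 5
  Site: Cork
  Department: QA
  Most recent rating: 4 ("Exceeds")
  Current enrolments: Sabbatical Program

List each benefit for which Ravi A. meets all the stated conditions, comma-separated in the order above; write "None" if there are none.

Service from Mar 16, 2020 to Apr 5, 2024: 1481 days.
Paid Sabbatical — status part-time ✓ (not excluded); service 1481 days ≥ 6 months (≈180 days) ✓; age 34 ≥ 18 ✓; site Cork ✗ (not Boise) → not eligible.
Tuition Reimbursement — status part-time ✗ (requires full-time, seasonal, or temporary) → not eligible.
Commuter Stipend — status part-time ✓; service 1481 days ≥ 3 years (≈1095 days) ✓; 30 hrs/wk < 32 ✗ → not eligible.
Employer Retirement Match — status part-time ✓; rating 4 ≥ 2 ✓; dept QA ✗ → not eligible.
Sabbatical Program — service 1481 days ≥ 6 months (≈180 days) ✓; age 34 ≥ 21 ✓; grade Band 5 ≥ Band 3 ✓ → eligible.
Professional Development Fund — service 1481 days ≥ 12 months (≈360 days) ✓; 30 hrs/wk < 35 ✗ → not eligible.
Vision Plan — status part-time ✓; service 1481 days ≥ 90 days ✓; grade Band 5 ≥ Band 3 ✓; rating 4 ≥ 4 ✓ → eligible.

Sabbatical Program, Vision Plan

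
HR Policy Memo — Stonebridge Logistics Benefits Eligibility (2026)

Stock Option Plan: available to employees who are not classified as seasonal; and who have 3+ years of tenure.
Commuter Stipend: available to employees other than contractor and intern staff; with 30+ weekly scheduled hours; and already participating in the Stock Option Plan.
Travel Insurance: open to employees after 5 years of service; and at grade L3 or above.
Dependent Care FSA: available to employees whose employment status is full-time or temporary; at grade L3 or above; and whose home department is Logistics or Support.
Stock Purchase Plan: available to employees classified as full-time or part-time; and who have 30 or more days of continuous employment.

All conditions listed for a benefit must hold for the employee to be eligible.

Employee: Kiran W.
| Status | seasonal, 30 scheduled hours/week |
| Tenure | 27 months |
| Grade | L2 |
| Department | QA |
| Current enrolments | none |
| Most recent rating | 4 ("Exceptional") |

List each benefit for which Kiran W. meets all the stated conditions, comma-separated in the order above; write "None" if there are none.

Stock Option Plan — status seasonal ✗ (excluded) → not eligible.
Commuter Stipend — status seasonal ✓ (not excluded); 30 hrs/wk ≥ 30 ✓; not enrolled in Stock Option Plan ✗ → not eligible.
Travel Insurance — service 27 months < 5 years (≈1825 days) ✗ → not eligible.
Dependent Care FSA — status seasonal ✗ (requires full-time or temporary) → not eligible.
Stock Purchase Plan — status seasonal ✗ (requires full-time or part-time) → not eligible.

None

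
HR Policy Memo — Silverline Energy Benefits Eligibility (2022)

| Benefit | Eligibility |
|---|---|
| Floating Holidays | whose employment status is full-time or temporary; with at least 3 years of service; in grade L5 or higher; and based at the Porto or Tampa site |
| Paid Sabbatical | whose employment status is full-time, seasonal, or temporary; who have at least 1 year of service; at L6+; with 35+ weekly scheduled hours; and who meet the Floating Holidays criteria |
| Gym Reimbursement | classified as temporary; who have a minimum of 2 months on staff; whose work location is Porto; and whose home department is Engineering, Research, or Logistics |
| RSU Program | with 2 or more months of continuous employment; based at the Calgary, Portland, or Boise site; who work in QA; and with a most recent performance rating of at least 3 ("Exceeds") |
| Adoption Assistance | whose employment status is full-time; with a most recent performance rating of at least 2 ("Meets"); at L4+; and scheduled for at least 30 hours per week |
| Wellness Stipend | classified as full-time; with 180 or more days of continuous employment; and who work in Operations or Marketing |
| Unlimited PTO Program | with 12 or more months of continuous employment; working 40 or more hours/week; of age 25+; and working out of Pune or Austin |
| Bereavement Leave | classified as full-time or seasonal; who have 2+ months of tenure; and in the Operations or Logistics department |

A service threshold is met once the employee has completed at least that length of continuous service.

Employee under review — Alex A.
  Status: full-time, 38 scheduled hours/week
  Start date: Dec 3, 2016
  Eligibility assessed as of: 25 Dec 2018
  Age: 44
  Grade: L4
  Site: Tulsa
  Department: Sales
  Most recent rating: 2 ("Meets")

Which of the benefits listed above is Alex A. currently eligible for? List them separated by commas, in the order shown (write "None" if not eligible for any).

Adoption Assistance

Service from Dec 3, 2016 to 25 Dec 2018: 752 days.
Floating Holidays — status full-time ✓; service 752 days < 3 years (≈1095 days) ✗ → not eligible.
Paid Sabbatical — status full-time ✓; service 752 days ≥ 1 year (≈365 days) ✓; grade L4 < L6 ✗ → not eligible.
Gym Reimbursement — status full-time ✗ (requires temporary) → not eligible.
RSU Program — service 752 days ≥ 2 months (≈60 days) ✓; site Tulsa ✗ (not Calgary, Portland, or Boise) → not eligible.
Adoption Assistance — status full-time ✓; rating 2 ≥ 2 ✓; grade L4 ≥ L4 ✓; 38 hrs/wk ≥ 30 ✓ → eligible.
Wellness Stipend — status full-time ✓; service 752 days ≥ 180 days ✓; dept Sales ✗ → not eligible.
Unlimited PTO Program — service 752 days ≥ 12 months (≈360 days) ✓; 38 hrs/wk < 40 ✗ → not eligible.
Bereavement Leave — status full-time ✓; service 752 days ≥ 2 months (≈60 days) ✓; dept Sales ✗ → not eligible.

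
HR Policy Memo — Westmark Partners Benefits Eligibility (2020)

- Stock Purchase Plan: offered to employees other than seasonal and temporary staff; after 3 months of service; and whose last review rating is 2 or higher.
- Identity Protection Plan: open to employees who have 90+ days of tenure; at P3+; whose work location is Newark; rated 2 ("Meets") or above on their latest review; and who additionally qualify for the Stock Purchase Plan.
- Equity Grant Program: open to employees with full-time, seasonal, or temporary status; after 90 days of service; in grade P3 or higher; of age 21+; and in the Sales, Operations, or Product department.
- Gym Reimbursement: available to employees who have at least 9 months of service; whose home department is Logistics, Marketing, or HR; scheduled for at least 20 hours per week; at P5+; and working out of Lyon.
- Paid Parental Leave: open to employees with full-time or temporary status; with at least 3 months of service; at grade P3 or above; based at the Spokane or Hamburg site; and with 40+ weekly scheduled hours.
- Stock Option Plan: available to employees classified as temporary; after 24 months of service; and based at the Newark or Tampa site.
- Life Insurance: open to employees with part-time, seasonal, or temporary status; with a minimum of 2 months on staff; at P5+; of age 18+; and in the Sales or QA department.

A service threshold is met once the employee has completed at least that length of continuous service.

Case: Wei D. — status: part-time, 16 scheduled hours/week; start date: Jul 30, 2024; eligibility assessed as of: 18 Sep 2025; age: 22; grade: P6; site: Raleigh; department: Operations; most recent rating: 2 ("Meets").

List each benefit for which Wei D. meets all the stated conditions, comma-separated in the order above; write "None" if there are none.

Stock Purchase Plan

Service from Jul 30, 2024 to 18 Sep 2025: 415 days.
Stock Purchase Plan — status part-time ✓ (not excluded); service 415 days ≥ 3 months (≈90 days) ✓; rating 2 ≥ 2 ✓ → eligible.
Identity Protection Plan — service 415 days ≥ 90 days ✓; grade P6 ≥ P3 ✓; site Raleigh ✗ (not Newark) → not eligible.
Equity Grant Program — status part-time ✗ (requires full-time, seasonal, or temporary) → not eligible.
Gym Reimbursement — service 415 days ≥ 9 months (≈270 days) ✓; dept Operations ✗ → not eligible.
Paid Parental Leave — status part-time ✗ (requires full-time or temporary) → not eligible.
Stock Option Plan — status part-time ✗ (requires temporary) → not eligible.
Life Insurance — status part-time ✓; service 415 days ≥ 2 months (≈60 days) ✓; grade P6 ≥ P5 ✓; age 22 ≥ 18 ✓; dept Operations ✗ → not eligible.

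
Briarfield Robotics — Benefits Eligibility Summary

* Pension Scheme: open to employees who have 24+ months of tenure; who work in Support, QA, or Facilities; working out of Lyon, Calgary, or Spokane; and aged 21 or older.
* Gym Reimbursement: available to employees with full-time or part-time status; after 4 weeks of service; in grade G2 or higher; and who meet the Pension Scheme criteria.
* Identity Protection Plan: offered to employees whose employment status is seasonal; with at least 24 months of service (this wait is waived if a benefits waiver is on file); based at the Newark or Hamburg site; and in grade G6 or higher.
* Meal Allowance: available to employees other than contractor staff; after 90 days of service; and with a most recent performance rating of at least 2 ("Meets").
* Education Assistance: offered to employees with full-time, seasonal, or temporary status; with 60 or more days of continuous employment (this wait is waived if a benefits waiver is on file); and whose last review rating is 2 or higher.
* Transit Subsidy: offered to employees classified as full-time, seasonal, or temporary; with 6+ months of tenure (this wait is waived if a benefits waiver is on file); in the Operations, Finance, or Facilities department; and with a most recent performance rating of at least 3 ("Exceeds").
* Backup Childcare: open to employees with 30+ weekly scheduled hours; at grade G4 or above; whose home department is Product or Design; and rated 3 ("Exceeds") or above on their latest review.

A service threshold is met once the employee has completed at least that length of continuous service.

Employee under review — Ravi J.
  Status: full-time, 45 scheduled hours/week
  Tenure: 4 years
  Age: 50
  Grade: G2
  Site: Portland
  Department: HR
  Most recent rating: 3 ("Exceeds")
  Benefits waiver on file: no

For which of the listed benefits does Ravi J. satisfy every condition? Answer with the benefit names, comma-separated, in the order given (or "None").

Meal Allowance, Education Assistance

Pension Scheme — service 4 years ≥ 24 months (≈720 days) ✓; dept HR ✗ → not eligible.
Gym Reimbursement — status full-time ✓; service 4 years ≥ 4 weeks (≈28 days) ✓; grade G2 ≥ G2 ✓; not eligible for Pension Scheme ✗ → not eligible.
Identity Protection Plan — status full-time ✗ (requires seasonal) → not eligible.
Meal Allowance — status full-time ✓ (not excluded); service 4 years ≥ 90 days ✓; rating 3 ≥ 2 ✓ → eligible.
Education Assistance — status full-time ✓; no waiver, service 4 years ≥ 60 days ✓; rating 3 ≥ 2 ✓ → eligible.
Transit Subsidy — status full-time ✓; no waiver, service 4 years ≥ 6 months (≈180 days) ✓; dept HR ✗ → not eligible.
Backup Childcare — 45 hrs/wk ≥ 30 ✓; grade G2 < G4 ✗ → not eligible.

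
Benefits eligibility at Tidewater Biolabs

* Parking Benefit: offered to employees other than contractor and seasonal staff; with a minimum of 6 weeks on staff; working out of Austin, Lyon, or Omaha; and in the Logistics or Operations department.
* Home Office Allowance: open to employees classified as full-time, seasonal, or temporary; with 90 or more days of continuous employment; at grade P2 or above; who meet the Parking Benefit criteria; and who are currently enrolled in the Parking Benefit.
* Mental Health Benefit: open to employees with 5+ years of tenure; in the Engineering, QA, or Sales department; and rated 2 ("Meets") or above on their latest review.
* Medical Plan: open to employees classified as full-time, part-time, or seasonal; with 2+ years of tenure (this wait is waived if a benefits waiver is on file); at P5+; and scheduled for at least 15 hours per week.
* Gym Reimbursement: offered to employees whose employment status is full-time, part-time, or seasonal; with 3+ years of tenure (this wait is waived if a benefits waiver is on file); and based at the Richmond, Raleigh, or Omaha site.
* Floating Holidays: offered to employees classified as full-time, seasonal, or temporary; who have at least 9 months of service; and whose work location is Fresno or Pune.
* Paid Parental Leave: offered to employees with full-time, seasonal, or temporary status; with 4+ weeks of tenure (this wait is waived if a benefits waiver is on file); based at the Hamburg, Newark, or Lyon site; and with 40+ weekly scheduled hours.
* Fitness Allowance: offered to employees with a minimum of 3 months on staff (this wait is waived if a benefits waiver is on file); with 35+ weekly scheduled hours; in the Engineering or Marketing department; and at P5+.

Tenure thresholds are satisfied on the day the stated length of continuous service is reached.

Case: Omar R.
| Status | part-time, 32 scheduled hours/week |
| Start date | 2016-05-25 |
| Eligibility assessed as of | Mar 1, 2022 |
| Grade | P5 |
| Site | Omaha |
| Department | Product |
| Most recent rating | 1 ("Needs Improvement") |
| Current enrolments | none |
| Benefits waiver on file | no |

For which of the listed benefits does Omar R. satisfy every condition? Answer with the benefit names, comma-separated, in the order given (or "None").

Service from 2016-05-25 to Mar 1, 2022: 2106 days.
Parking Benefit — status part-time ✓ (not excluded); service 2106 days ≥ 6 weeks (≈42 days) ✓; site Omaha ✓; dept Product ✗ → not eligible.
Home Office Allowance — status part-time ✗ (requires full-time, seasonal, or temporary) → not eligible.
Mental Health Benefit — service 2106 days ≥ 5 years (≈1825 days) ✓; dept Product ✗ → not eligible.
Medical Plan — status part-time ✓; no waiver, service 2106 days ≥ 2 years (≈730 days) ✓; grade P5 ≥ P5 ✓; 32 hrs/wk ≥ 15 ✓ → eligible.
Gym Reimbursement — status part-time ✓; no waiver, service 2106 days ≥ 3 years (≈1095 days) ✓; site Omaha ✓ → eligible.
Floating Holidays — status part-time ✗ (requires full-time, seasonal, or temporary) → not eligible.
Paid Parental Leave — status part-time ✗ (requires full-time, seasonal, or temporary) → not eligible.
Fitness Allowance — no waiver, service 2106 days ≥ 3 months (≈90 days) ✓; 32 hrs/wk < 35 ✗ → not eligible.

Medical Plan, Gym Reimbursement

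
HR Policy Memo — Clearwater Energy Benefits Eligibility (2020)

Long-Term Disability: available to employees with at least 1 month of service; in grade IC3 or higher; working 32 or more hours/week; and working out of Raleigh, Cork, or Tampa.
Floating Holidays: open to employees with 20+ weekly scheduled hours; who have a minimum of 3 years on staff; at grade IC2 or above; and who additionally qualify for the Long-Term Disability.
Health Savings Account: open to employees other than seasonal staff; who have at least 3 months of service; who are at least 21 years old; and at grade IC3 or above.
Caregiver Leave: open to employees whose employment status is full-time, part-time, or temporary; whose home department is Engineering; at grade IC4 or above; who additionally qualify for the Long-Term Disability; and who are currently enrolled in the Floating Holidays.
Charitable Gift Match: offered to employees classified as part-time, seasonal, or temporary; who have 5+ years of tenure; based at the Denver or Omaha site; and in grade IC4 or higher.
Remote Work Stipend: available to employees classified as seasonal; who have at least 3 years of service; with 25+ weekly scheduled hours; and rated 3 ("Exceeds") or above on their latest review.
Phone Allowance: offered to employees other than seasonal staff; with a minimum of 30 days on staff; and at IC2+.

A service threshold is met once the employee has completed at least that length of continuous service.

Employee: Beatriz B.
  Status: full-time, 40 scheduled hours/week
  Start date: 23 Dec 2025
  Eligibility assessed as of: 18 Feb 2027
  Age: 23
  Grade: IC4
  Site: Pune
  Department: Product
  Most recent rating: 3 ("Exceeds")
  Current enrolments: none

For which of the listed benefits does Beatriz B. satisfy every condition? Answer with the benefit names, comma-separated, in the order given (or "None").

Service from 23 Dec 2025 to 18 Feb 2027: 422 days.
Long-Term Disability — service 422 days ≥ 1 month (≈30 days) ✓; grade IC4 ≥ IC3 ✓; 40 hrs/wk ≥ 32 ✓; site Pune ✗ (not Raleigh, Cork, or Tampa) → not eligible.
Floating Holidays — 40 hrs/wk ≥ 20 ✓; service 422 days < 3 years (≈1095 days) ✗ → not eligible.
Health Savings Account — status full-time ✓ (not excluded); service 422 days ≥ 3 months (≈90 days) ✓; age 23 ≥ 21 ✓; grade IC4 ≥ IC3 ✓ → eligible.
Caregiver Leave — status full-time ✓; dept Product ✗ → not eligible.
Charitable Gift Match — status full-time ✗ (requires part-time, seasonal, or temporary) → not eligible.
Remote Work Stipend — status full-time ✗ (requires seasonal) → not eligible.
Phone Allowance — status full-time ✓ (not excluded); service 422 days ≥ 30 days ✓; grade IC4 ≥ IC2 ✓ → eligible.

Health Savings Account, Phone Allowance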